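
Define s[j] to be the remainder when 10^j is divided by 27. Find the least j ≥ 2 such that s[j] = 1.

3

Computing terms: s[1] = 10,  s[2] = 19,  s[3] = 1,  s[4] = 10.
The sequence repeats with period 3.
The value 1 first appears (with j ≥ 2) at s[3].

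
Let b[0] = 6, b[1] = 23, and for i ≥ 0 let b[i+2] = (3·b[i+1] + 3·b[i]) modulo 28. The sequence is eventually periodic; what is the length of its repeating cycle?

6

Listing terms: b[0] = 6, b[1] = 23, b[2] = 3, b[3] = 22, b[4] = 19, b[5] = 11, b[6] = 6, b[7] = 23.
The sequence repeats with period 6.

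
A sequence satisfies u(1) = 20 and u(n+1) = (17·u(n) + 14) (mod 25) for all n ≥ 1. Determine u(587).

2

Computing terms: u(1) = 20; u(2) = 4; u(3) = 7; u(4) = 8; u(5) = 0; u(6) = 14; u(7) = 2; u(8) = 23; u(9) = 5; u(10) = 24; u(11) = 22; u(12) = 13; u(13) = 10; u(14) = 9; u(15) = 17; u(16) = 3; u(17) = 15; u(18) = 19; u(19) = 12; u(20) = 18; u(21) = 20.
The sequence repeats with period 20.
(587 - 1) mod 20 = 6, so u(587) = u(7) = 2.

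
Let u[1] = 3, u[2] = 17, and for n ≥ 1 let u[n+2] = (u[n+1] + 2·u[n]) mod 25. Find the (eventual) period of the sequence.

4

Computing terms: u[1] = 3, u[2] = 17, u[3] = 23, u[4] = 7, u[5] = 3, u[6] = 17.
The sequence repeats with period 4.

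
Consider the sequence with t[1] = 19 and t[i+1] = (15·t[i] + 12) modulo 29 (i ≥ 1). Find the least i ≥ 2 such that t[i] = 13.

Computing terms: t[1] = 19; t[2] = 7; t[3] = 1; t[4] = 27; t[5] = 11; t[6] = 3; t[7] = 28; t[8] = 26; t[9] = 25; t[10] = 10; t[11] = 17; t[12] = 6; t[13] = 15; t[14] = 5; t[15] = 0; t[16] = 12; t[17] = 18; t[18] = 21; t[19] = 8; t[20] = 16; t[21] = 20; t[22] = 22; t[23] = 23; t[24] = 9; t[25] = 2; t[26] = 13; t[27] = 4; t[28] = 14; t[29] = 19.
The sequence repeats with period 28.
The value 13 first appears (with i ≥ 2) at t[26].

26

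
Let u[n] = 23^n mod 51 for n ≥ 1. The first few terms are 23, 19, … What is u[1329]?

We have u[1] = 23; u[2] = 19; u[3] = 29; u[4] = 4; u[5] = 41; u[6] = 25; u[7] = 14; u[8] = 16; u[9] = 11; u[10] = 49; u[11] = 5; u[12] = 13; u[13] = 44; u[14] = 43; u[15] = 20; u[16] = 1; u[17] = 23.
The sequence repeats with period 16.
(1329 - 1) mod 16 = 0, so u[1329] = u[1] = 23.

23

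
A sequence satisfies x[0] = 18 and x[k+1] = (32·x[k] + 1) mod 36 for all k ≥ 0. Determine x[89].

x[0] = 18; x[1] = 1; x[2] = 33; x[3] = 13; x[4] = 21; x[5] = 25; x[6] = 9; x[7] = 1.
Since x[7] = x[1] = 1, the sequence is eventually periodic: after a pre-period of length 1 it cycles with period 6.
For k ≥ 1, x[k] depends only on (k - 1) mod 6. (89 - 1) mod 6 = 4, so x[89] = x[5] = 25.

25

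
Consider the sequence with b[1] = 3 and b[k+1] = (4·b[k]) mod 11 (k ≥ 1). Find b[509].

Listing terms: b[1] = 3, b[2] = 1, b[3] = 4, b[4] = 5, b[5] = 9, b[6] = 3.
Since b[6] = b[1] = 3, the sequence is periodic with period 5.
(509 - 1) mod 5 = 3, so b[509] = b[4] = 5.

5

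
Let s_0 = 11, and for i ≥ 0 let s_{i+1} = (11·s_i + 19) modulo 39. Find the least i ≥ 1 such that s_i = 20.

Computing terms: s_0 = 11; s_1 = 23; s_2 = 38; s_3 = 8; s_4 = 29; s_5 = 26; s_6 = 32; s_7 = 20; s_8 = 5; s_9 = 35; s_{10} = 14; s_{11} = 17; s_{12} = 11.
The sequence repeats with period 12.
The value 20 first appears (with i ≥ 1) at s_7.

7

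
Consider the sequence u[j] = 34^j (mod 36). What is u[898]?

16

u[1] = 34,  u[2] = 4,  u[3] = 28,  u[4] = 16,  u[5] = 4.
Since u[5] = u[2] = 4, the sequence is eventually periodic: after a pre-period of length 1 it cycles with period 3.
For j ≥ 2, u[j] depends only on (j - 2) mod 3. (898 - 2) mod 3 = 2, so u[898] = u[4] = 16.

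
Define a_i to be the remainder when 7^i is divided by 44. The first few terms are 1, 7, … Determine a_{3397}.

Computing terms: a_0 = 1; a_1 = 7; a_2 = 5; a_3 = 35; a_4 = 25; a_5 = 43; a_6 = 37; a_7 = 39; a_8 = 9; a_9 = 19; a_{10} = 1.
The sequence repeats with period 10.
(3397 - 0) mod 10 = 7, so a_{3397} = a_7 = 39.

39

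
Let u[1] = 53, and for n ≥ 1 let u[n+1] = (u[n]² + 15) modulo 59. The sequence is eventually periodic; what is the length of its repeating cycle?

u[1] = 53, u[2] = 51, u[3] = 20, u[4] = 2, u[5] = 19, u[6] = 22, u[7] = 27, u[8] = 36, u[9] = 13, u[10] = 7, u[11] = 5, u[12] = 40, u[13] = 22.
Since u[13] = u[6] = 22, the sequence is eventually periodic: after a pre-period of length 5 it cycles with period 7.

7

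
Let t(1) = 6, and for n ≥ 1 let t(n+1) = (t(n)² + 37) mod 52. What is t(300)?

49

Computing terms: t(1) = 6; t(2) = 21; t(3) = 10; t(4) = 33; t(5) = 34; t(6) = 49; t(7) = 46; t(8) = 21.
Since t(8) = t(2) = 21, the sequence is eventually periodic: after a pre-period of length 1 it cycles with period 6.
For n ≥ 2, t(n) depends only on (n - 2) mod 6. (300 - 2) mod 6 = 4, so t(300) = t(6) = 49.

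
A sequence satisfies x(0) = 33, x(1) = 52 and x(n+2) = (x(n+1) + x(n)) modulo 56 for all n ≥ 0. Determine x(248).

Listing terms: x(0) = 33, x(1) = 52, x(2) = 29, x(3) = 25, x(4) = 54, x(5) = 23, x(6) = 21, x(7) = 44, x(8) = 9, x(9) = 53, x(10) = 6, x(11) = 3, x(12) = 9, x(13) = 12, x(14) = 21, x(15) = 33, x(16) = 54, x(17) = 31, x(18) = 29, x(19) = 4, x(20) = 33, x(21) = 37, x(22) = 14, x(23) = 51, x(24) = 9, x(25) = 4, x(26) = 13, x(27) = 17, x(28) = 30, x(29) = 47, x(30) = 21, x(31) = 12, x(32) = 33, x(33) = 45, x(34) = 22, x(35) = 11, x(36) = 33, x(37) = 44, x(38) = 21, x(39) = 9, x(40) = 30, x(41) = 39, x(42) = 13, x(43) = 52, x(44) = 9, x(45) = 5, x(46) = 14, x(47) = 19, x(48) = 33, x(49) = 52.
The sequence repeats with period 48.
(248 - 0) mod 48 = 8, so x(248) = x(8) = 9.

9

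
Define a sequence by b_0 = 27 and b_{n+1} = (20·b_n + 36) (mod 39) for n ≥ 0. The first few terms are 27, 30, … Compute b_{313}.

30

Computing terms: b_0 = 27,  b_1 = 30,  b_2 = 12,  b_3 = 3,  b_4 = 18,  b_5 = 6,  b_6 = 0,  b_7 = 36,  b_8 = 15,  b_9 = 24,  b_{10} = 9,  b_{11} = 21,  b_{12} = 27.
The sequence repeats with period 12.
So b_{313} = b_{0 + ((313-0) mod 12)} = b_1 = 30.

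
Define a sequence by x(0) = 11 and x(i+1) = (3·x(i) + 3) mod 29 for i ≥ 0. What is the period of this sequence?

28

Computing terms: x(0) = 11, x(1) = 7, x(2) = 24, x(3) = 17, x(4) = 25, x(5) = 20, x(6) = 5, x(7) = 18, x(8) = 28, x(9) = 0, x(10) = 3, x(11) = 12, x(12) = 10, x(13) = 4, x(14) = 15, x(15) = 19, x(16) = 2, x(17) = 9, x(18) = 1, x(19) = 6, x(20) = 21, x(21) = 8, x(22) = 27, x(23) = 26, x(24) = 23, x(25) = 14, x(26) = 16, x(27) = 22, x(28) = 11.
The sequence repeats with period 28.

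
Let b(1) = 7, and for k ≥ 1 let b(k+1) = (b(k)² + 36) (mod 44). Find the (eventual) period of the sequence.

3

b(1) = 7; b(2) = 41; b(3) = 1; b(4) = 37; b(5) = 41.
Since b(5) = b(2) = 41, the sequence is eventually periodic: after a pre-period of length 1 it cycles with period 3.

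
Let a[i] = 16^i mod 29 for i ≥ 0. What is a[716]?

We have a[0] = 1,  a[1] = 16,  a[2] = 24,  a[3] = 7,  a[4] = 25,  a[5] = 23,  a[6] = 20,  a[7] = 1.
The sequence repeats with period 7.
So a[716] = a[0 + ((716-0) mod 7)] = a[2] = 24.

24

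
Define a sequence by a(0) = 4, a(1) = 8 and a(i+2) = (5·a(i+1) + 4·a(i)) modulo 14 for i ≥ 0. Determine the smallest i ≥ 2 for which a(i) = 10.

We have a(0) = 4; a(1) = 8; a(2) = 0; a(3) = 4; a(4) = 6; a(5) = 4; a(6) = 2; a(7) = 12; a(8) = 12; a(9) = 10; a(10) = 0; a(11) = 12; a(12) = 4; a(13) = 12; a(14) = 6; a(15) = 8; a(16) = 8; a(17) = 2; a(18) = 0; a(19) = 8; a(20) = 12; a(21) = 8; a(22) = 4; a(23) = 10; a(24) = 10; a(25) = 6; a(26) = 0; a(27) = 10; a(28) = 8; a(29) = 10; a(30) = 12; a(31) = 2; a(32) = 2; a(33) = 4; a(34) = 0; a(35) = 2; a(36) = 10; a(37) = 2; a(38) = 8; a(39) = 6; a(40) = 6; a(41) = 12; a(42) = 0; a(43) = 6; a(44) = 2; a(45) = 6; a(46) = 10; a(47) = 4; a(48) = 4; a(49) = 8.
The sequence repeats with period 48.
The value 10 first appears (with i ≥ 2) at a(9).

9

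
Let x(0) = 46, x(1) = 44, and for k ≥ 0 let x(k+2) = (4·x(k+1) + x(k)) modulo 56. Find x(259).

36

Listing terms: x(0) = 46; x(1) = 44; x(2) = 54; x(3) = 36; x(4) = 30; x(5) = 44; x(6) = 38; x(7) = 28; x(8) = 38; x(9) = 12; x(10) = 30; x(11) = 20; x(12) = 54; x(13) = 12; x(14) = 46; x(15) = 28; x(16) = 46; x(17) = 44.
Since (x(16), x(17)) = (x(0), x(1)) = (46, 44) (two consecutive terms determine the rest), the sequence is periodic with period 16.
So x(259) = x(0 + ((259-0) mod 16)) = x(3) = 36.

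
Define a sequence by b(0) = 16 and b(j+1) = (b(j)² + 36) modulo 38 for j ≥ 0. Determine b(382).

b(0) = 16,  b(1) = 26,  b(2) = 28,  b(3) = 22,  b(4) = 26.
Since b(4) = b(1) = 26, the sequence is eventually periodic: after a pre-period of length 1 it cycles with period 3.
For j ≥ 1, b(j) depends only on (j - 1) mod 3. (382 - 1) mod 3 = 0, so b(382) = b(1) = 26.

26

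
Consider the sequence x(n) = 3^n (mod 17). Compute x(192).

Computing terms: x(0) = 1,  x(1) = 3,  x(2) = 9,  x(3) = 10,  x(4) = 13,  x(5) = 5,  x(6) = 15,  x(7) = 11,  x(8) = 16,  x(9) = 14,  x(10) = 8,  x(11) = 7,  x(12) = 4,  x(13) = 12,  x(14) = 2,  x(15) = 6,  x(16) = 1.
Since x(16) = x(0) = 1, the sequence is periodic with period 16.
So x(192) = x(0 + ((192-0) mod 16)) = x(0) = 1.

1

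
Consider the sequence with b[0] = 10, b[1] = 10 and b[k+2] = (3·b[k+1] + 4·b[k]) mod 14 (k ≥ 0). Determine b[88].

Listing terms: b[0] = 10, b[1] = 10, b[2] = 0, b[3] = 12, b[4] = 8, b[5] = 2, b[6] = 10, b[7] = 10.
The sequence repeats with period 6.
(88 - 0) mod 6 = 4, so b[88] = b[4] = 8.

8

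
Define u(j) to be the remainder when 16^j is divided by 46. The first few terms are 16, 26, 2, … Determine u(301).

32

u(1) = 16; u(2) = 26; u(3) = 2; u(4) = 32; u(5) = 6; u(6) = 4; u(7) = 18; u(8) = 12; u(9) = 8; u(10) = 36; u(11) = 24; u(12) = 16.
Since u(12) = u(1) = 16, the sequence is periodic with period 11.
(301 - 1) mod 11 = 3, so u(301) = u(4) = 32.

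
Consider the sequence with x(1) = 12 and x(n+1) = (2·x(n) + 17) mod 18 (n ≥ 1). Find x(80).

Computing terms: x(1) = 12, x(2) = 5, x(3) = 9, x(4) = 17, x(5) = 15, x(6) = 11, x(7) = 3, x(8) = 5.
Since x(8) = x(2) = 5, the sequence is eventually periodic: after a pre-period of length 1 it cycles with period 6.
For n ≥ 2, x(n) depends only on (n - 2) mod 6. (80 - 2) mod 6 = 0, so x(80) = x(2) = 5.

5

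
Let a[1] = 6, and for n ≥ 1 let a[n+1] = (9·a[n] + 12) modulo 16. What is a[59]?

14

Computing terms: a[1] = 6, a[2] = 2, a[3] = 14, a[4] = 10, a[5] = 6.
Since a[5] = a[1] = 6, the sequence is periodic with period 4.
(59 - 1) mod 4 = 2, so a[59] = a[3] = 14.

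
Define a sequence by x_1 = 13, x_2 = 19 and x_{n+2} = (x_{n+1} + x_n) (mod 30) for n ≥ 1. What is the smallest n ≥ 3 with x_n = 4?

18

x_1 = 13, x_2 = 19, x_3 = 2, x_4 = 21, x_5 = 23, x_6 = 14, x_7 = 7, x_8 = 21, x_9 = 28, x_{10} = 19, x_{11} = 17, x_{12} = 6, x_{13} = 23, x_{14} = 29, x_{15} = 22, x_{16} = 21, x_{17} = 13, x_{18} = 4, x_{19} = 17, x_{20} = 21, x_{21} = 8, x_{22} = 29, x_{23} = 7, x_{24} = 6, x_{25} = 13, x_{26} = 19.
The sequence repeats with period 24.
The value 4 first appears (with n ≥ 3) at x_{18}.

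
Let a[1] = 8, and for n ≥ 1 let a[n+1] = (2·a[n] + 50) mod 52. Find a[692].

Computing terms: a[1] = 8; a[2] = 14; a[3] = 26; a[4] = 50; a[5] = 46; a[6] = 38; a[7] = 22; a[8] = 42; a[9] = 30; a[10] = 6; a[11] = 10; a[12] = 18; a[13] = 34; a[14] = 14.
Since a[14] = a[2] = 14, the sequence is eventually periodic: after a pre-period of length 1 it cycles with period 12.
For n ≥ 2, a[n] depends only on (n - 2) mod 12. (692 - 2) mod 12 = 6, so a[692] = a[8] = 42.

42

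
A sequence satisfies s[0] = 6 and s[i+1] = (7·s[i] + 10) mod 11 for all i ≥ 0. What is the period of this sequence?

Computing terms: s[0] = 6; s[1] = 8; s[2] = 0; s[3] = 10; s[4] = 3; s[5] = 9; s[6] = 7; s[7] = 4; s[8] = 5; s[9] = 1; s[10] = 6.
The sequence repeats with period 10.

10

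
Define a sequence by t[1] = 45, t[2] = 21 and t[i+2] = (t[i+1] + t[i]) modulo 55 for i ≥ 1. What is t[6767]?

8

Computing terms: t[1] = 45; t[2] = 21; t[3] = 11; t[4] = 32; t[5] = 43; t[6] = 20; t[7] = 8; t[8] = 28; t[9] = 36; t[10] = 9; t[11] = 45; t[12] = 54; t[13] = 44; t[14] = 43; t[15] = 32; t[16] = 20; t[17] = 52; t[18] = 17; t[19] = 14; t[20] = 31; t[21] = 45; t[22] = 21.
The sequence repeats with period 20.
(6767 - 1) mod 20 = 6, so t[6767] = t[7] = 8.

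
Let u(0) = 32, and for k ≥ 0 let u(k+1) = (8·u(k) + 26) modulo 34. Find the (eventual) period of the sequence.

8

u(0) = 32, u(1) = 10, u(2) = 4, u(3) = 24, u(4) = 14, u(5) = 2, u(6) = 8, u(7) = 22, u(8) = 32.
The sequence repeats with period 8.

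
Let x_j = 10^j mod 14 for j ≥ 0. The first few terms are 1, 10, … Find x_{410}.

We have x_0 = 1; x_1 = 10; x_2 = 2; x_3 = 6; x_4 = 4; x_5 = 12; x_6 = 8; x_7 = 10.
Since x_7 = x_1 = 10, the sequence is eventually periodic: after a pre-period of length 1 it cycles with period 6.
For j ≥ 1, x_j depends only on (j - 1) mod 6. (410 - 1) mod 6 = 1, so x_{410} = x_2 = 2.

2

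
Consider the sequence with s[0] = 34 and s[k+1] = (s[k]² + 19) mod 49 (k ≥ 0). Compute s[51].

Computing terms: s[0] = 34,  s[1] = 48,  s[2] = 20,  s[3] = 27,  s[4] = 13,  s[5] = 41,  s[6] = 34.
Since s[6] = s[0] = 34, the sequence is periodic with period 6.
So s[51] = s[0 + ((51-0) mod 6)] = s[3] = 27.

27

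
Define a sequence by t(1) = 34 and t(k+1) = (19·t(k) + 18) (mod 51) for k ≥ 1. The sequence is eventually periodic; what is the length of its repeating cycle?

8

t(1) = 34; t(2) = 1; t(3) = 37; t(4) = 7; t(5) = 49; t(6) = 31; t(7) = 46; t(8) = 25; t(9) = 34.
The sequence repeats with period 8.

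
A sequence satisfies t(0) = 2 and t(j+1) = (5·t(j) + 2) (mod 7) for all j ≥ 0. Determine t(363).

t(0) = 2,  t(1) = 5,  t(2) = 6,  t(3) = 4,  t(4) = 1,  t(5) = 0,  t(6) = 2.
Since t(6) = t(0) = 2, the sequence is periodic with period 6.
(363 - 0) mod 6 = 3, so t(363) = t(3) = 4.

4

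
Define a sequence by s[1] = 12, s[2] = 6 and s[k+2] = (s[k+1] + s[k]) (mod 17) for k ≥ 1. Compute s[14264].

4

s[1] = 12,  s[2] = 6,  s[3] = 1,  s[4] = 7,  s[5] = 8,  s[6] = 15,  s[7] = 6,  s[8] = 4,  s[9] = 10,  s[10] = 14,  s[11] = 7,  s[12] = 4,  s[13] = 11,  s[14] = 15,  s[15] = 9,  s[16] = 7,  s[17] = 16,  s[18] = 6,  s[19] = 5,  s[20] = 11,  s[21] = 16,  s[22] = 10,  s[23] = 9,  s[24] = 2,  s[25] = 11,  s[26] = 13,  s[27] = 7,  s[28] = 3,  s[29] = 10,  s[30] = 13,  s[31] = 6,  s[32] = 2,  s[33] = 8,  s[34] = 10,  s[35] = 1,  s[36] = 11,  s[37] = 12,  s[38] = 6.
The sequence repeats with period 36.
So s[14264] = s[1 + ((14264-1) mod 36)] = s[8] = 4.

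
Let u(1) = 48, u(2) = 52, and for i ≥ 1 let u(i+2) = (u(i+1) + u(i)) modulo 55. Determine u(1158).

Computing terms: u(1) = 48,  u(2) = 52,  u(3) = 45,  u(4) = 42,  u(5) = 32,  u(6) = 19,  u(7) = 51,  u(8) = 15,  u(9) = 11,  u(10) = 26,  u(11) = 37,  u(12) = 8,  u(13) = 45,  u(14) = 53,  u(15) = 43,  u(16) = 41,  u(17) = 29,  u(18) = 15,  u(19) = 44,  u(20) = 4,  u(21) = 48,  u(22) = 52.
Since (u(21), u(22)) = (u(1), u(2)) = (48, 52) (two consecutive terms determine the rest), the sequence is periodic with period 20.
(1158 - 1) mod 20 = 17, so u(1158) = u(18) = 15.

15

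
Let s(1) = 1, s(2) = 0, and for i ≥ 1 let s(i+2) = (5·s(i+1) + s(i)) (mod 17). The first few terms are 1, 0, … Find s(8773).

Computing terms: s(1) = 1,  s(2) = 0,  s(3) = 1,  s(4) = 5,  s(5) = 9,  s(6) = 16,  s(7) = 4,  s(8) = 2,  s(9) = 14,  s(10) = 4,  s(11) = 0,  s(12) = 4,  s(13) = 3,  s(14) = 2,  s(15) = 13,  s(16) = 16,  s(17) = 8,  s(18) = 5,  s(19) = 16,  s(20) = 0,  s(21) = 16,  s(22) = 12,  s(23) = 8,  s(24) = 1,  s(25) = 13,  s(26) = 15,  s(27) = 3,  s(28) = 13,  s(29) = 0,  s(30) = 13,  s(31) = 14,  s(32) = 15,  s(33) = 4,  s(34) = 1,  s(35) = 9,  s(36) = 12,  s(37) = 1,  s(38) = 0.
Since (s(37), s(38)) = (s(1), s(2)) = (1, 0) (two consecutive terms determine the rest), the sequence is periodic with period 36.
So s(8773) = s(1 + ((8773-1) mod 36)) = s(25) = 13.

13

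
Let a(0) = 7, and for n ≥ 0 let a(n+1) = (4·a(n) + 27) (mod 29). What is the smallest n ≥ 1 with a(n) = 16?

Listing terms: a(0) = 7; a(1) = 26; a(2) = 15; a(3) = 0; a(4) = 27; a(5) = 19; a(6) = 16; a(7) = 4; a(8) = 14; a(9) = 25; a(10) = 11; a(11) = 13; a(12) = 21; a(13) = 24; a(14) = 7.
Since a(14) = a(0) = 7, the sequence is periodic with period 14.
The value 16 first appears (with n ≥ 1) at a(6).

6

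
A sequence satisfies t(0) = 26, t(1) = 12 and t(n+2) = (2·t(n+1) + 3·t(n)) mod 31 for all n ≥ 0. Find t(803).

26

We have t(0) = 26,  t(1) = 12,  t(2) = 9,  t(3) = 23,  t(4) = 11,  t(5) = 29,  t(6) = 29,  t(7) = 21,  t(8) = 5,  t(9) = 11,  t(10) = 6,  t(11) = 14,  t(12) = 15,  t(13) = 10,  t(14) = 3,  t(15) = 5,  t(16) = 19,  t(17) = 22,  t(18) = 8,  t(19) = 20,  t(20) = 2,  t(21) = 2,  t(22) = 10,  t(23) = 26,  t(24) = 20,  t(25) = 25,  t(26) = 17,  t(27) = 16,  t(28) = 21,  t(29) = 28,  t(30) = 26,  t(31) = 12.
Since (t(30), t(31)) = (t(0), t(1)) = (26, 12) (two consecutive terms determine the rest), the sequence is periodic with period 30.
So t(803) = t(0 + ((803-0) mod 30)) = t(23) = 26.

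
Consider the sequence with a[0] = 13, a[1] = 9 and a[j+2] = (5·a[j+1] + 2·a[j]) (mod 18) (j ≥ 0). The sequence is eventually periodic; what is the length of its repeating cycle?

3

a[0] = 13, a[1] = 9, a[2] = 17, a[3] = 13, a[4] = 9.
Since (a[3], a[4]) = (a[0], a[1]) = (13, 9) (two consecutive terms determine the rest), the sequence is periodic with period 3.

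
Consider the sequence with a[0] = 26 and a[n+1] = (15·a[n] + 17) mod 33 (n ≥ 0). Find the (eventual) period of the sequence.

We have a[0] = 26, a[1] = 11, a[2] = 17, a[3] = 8, a[4] = 5, a[5] = 26.
The sequence repeats with period 5.

5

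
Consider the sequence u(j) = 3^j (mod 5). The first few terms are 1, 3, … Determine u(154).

Computing terms: u(0) = 1, u(1) = 3, u(2) = 4, u(3) = 2, u(4) = 1.
The sequence repeats with period 4.
So u(154) = u(0 + ((154-0) mod 4)) = u(2) = 4.

4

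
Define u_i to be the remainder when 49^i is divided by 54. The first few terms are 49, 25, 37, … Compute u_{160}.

13

Listing terms: u_1 = 49; u_2 = 25; u_3 = 37; u_4 = 31; u_5 = 7; u_6 = 19; u_7 = 13; u_8 = 43; u_9 = 1; u_{10} = 49.
The sequence repeats with period 9.
So u_{160} = u_{1 + ((160-1) mod 9)} = u_7 = 13.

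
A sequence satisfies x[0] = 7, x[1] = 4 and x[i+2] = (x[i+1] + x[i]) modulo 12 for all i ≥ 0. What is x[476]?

11

Computing terms: x[0] = 7; x[1] = 4; x[2] = 11; x[3] = 3; x[4] = 2; x[5] = 5; x[6] = 7; x[7] = 0; x[8] = 7; x[9] = 7; x[10] = 2; x[11] = 9; x[12] = 11; x[13] = 8; x[14] = 7; x[15] = 3; x[16] = 10; x[17] = 1; x[18] = 11; x[19] = 0; x[20] = 11; x[21] = 11; x[22] = 10; x[23] = 9; x[24] = 7; x[25] = 4.
Since (x[24], x[25]) = (x[0], x[1]) = (7, 4) (two consecutive terms determine the rest), the sequence is periodic with period 24.
(476 - 0) mod 24 = 20, so x[476] = x[20] = 11.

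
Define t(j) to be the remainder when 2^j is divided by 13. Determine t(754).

We have t(0) = 1, t(1) = 2, t(2) = 4, t(3) = 8, t(4) = 3, t(5) = 6, t(6) = 12, t(7) = 11, t(8) = 9, t(9) = 5, t(10) = 10, t(11) = 7, t(12) = 1.
The sequence repeats with period 12.
(754 - 0) mod 12 = 10, so t(754) = t(10) = 10.

10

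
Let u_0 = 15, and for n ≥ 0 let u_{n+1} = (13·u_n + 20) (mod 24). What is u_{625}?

23

We have u_0 = 15, u_1 = 23, u_2 = 7, u_3 = 15.
The sequence repeats with period 3.
So u_{625} = u_{0 + ((625-0) mod 3)} = u_1 = 23.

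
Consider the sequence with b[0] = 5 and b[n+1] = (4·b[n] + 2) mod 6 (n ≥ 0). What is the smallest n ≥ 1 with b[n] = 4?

1

Listing terms: b[0] = 5, b[1] = 4, b[2] = 0, b[3] = 2, b[4] = 4.
Since b[4] = b[1] = 4, the sequence is eventually periodic: after a pre-period of length 1 it cycles with period 3.
The value 4 first appears (with n ≥ 1) at b[1].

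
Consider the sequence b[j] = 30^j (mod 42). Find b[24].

36

Listing terms: b[1] = 30,  b[2] = 18,  b[3] = 36,  b[4] = 30.
Since b[4] = b[1] = 30, the sequence is periodic with period 3.
So b[24] = b[1 + ((24-1) mod 3)] = b[3] = 36.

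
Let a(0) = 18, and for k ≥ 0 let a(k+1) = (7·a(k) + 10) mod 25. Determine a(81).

11

Computing terms: a(0) = 18,  a(1) = 11,  a(2) = 12,  a(3) = 19,  a(4) = 18.
Since a(4) = a(0) = 18, the sequence is periodic with period 4.
So a(81) = a(0 + ((81-0) mod 4)) = a(1) = 11.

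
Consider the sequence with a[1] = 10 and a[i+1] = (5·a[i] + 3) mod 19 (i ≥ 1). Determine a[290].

We have a[1] = 10; a[2] = 15; a[3] = 2; a[4] = 13; a[5] = 11; a[6] = 1; a[7] = 8; a[8] = 5; a[9] = 9; a[10] = 10.
Since a[10] = a[1] = 10, the sequence is periodic with period 9.
(290 - 1) mod 9 = 1, so a[290] = a[2] = 15.

15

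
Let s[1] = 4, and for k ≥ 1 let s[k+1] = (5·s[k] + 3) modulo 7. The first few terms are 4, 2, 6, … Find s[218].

2

Listing terms: s[1] = 4; s[2] = 2; s[3] = 6; s[4] = 5; s[5] = 0; s[6] = 3; s[7] = 4.
The sequence repeats with period 6.
(218 - 1) mod 6 = 1, so s[218] = s[2] = 2.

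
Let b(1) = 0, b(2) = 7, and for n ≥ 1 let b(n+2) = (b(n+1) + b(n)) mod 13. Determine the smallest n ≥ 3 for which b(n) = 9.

6

We have b(1) = 0,  b(2) = 7,  b(3) = 7,  b(4) = 1,  b(5) = 8,  b(6) = 9,  b(7) = 4,  b(8) = 0,  b(9) = 4,  b(10) = 4,  b(11) = 8,  b(12) = 12,  b(13) = 7,  b(14) = 6,  b(15) = 0,  b(16) = 6,  b(17) = 6,  b(18) = 12,  b(19) = 5,  b(20) = 4,  b(21) = 9,  b(22) = 0,  b(23) = 9,  b(24) = 9,  b(25) = 5,  b(26) = 1,  b(27) = 6,  b(28) = 7,  b(29) = 0,  b(30) = 7.
The sequence repeats with period 28.
The value 9 first appears (with n ≥ 3) at b(6).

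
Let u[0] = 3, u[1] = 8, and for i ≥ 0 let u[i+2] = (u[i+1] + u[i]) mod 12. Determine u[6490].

Computing terms: u[0] = 3; u[1] = 8; u[2] = 11; u[3] = 7; u[4] = 6; u[5] = 1; u[6] = 7; u[7] = 8; u[8] = 3; u[9] = 11; u[10] = 2; u[11] = 1; u[12] = 3; u[13] = 4; u[14] = 7; u[15] = 11; u[16] = 6; u[17] = 5; u[18] = 11; u[19] = 4; u[20] = 3; u[21] = 7; u[22] = 10; u[23] = 5; u[24] = 3; u[25] = 8.
Since (u[24], u[25]) = (u[0], u[1]) = (3, 8) (two consecutive terms determine the rest), the sequence is periodic with period 24.
So u[6490] = u[0 + ((6490-0) mod 24)] = u[10] = 2.

2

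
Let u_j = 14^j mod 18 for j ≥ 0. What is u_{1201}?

Computing terms: u_0 = 1; u_1 = 14; u_2 = 16; u_3 = 8; u_4 = 4; u_5 = 2; u_6 = 10; u_7 = 14.
Since u_7 = u_1 = 14, the sequence is eventually periodic: after a pre-period of length 1 it cycles with period 6.
For j ≥ 1, u_j depends only on (j - 1) mod 6. (1201 - 1) mod 6 = 0, so u_{1201} = u_1 = 14.

14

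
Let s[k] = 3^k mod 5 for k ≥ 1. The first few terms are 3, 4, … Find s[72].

Computing terms: s[1] = 3; s[2] = 4; s[3] = 2; s[4] = 1; s[5] = 3.
Since s[5] = s[1] = 3, the sequence is periodic with period 4.
So s[72] = s[1 + ((72-1) mod 4)] = s[4] = 1.

1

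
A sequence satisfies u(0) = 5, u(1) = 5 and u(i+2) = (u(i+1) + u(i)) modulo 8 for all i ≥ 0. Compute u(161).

0

Listing terms: u(0) = 5, u(1) = 5, u(2) = 2, u(3) = 7, u(4) = 1, u(5) = 0, u(6) = 1, u(7) = 1, u(8) = 2, u(9) = 3, u(10) = 5, u(11) = 0, u(12) = 5, u(13) = 5.
The sequence repeats with period 12.
(161 - 0) mod 12 = 5, so u(161) = u(5) = 0.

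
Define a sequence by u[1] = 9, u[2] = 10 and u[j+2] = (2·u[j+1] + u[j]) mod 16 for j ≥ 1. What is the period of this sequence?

Listing terms: u[1] = 9, u[2] = 10, u[3] = 13, u[4] = 4, u[5] = 5, u[6] = 14, u[7] = 1, u[8] = 0, u[9] = 1, u[10] = 2, u[11] = 5, u[12] = 12, u[13] = 13, u[14] = 6, u[15] = 9, u[16] = 8, u[17] = 9, u[18] = 10.
Since (u[17], u[18]) = (u[1], u[2]) = (9, 10) (two consecutive terms determine the rest), the sequence is periodic with period 16.

16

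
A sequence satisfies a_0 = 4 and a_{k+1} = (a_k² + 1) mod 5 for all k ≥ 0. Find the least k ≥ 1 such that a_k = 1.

Listing terms: a_0 = 4,  a_1 = 2,  a_2 = 0,  a_3 = 1,  a_4 = 2.
Since a_4 = a_1 = 2, the sequence is eventually periodic: after a pre-period of length 1 it cycles with period 3.
The value 1 first appears (with k ≥ 1) at a_3.

3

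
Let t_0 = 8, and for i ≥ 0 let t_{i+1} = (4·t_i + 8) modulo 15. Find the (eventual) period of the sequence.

Computing terms: t_0 = 8, t_1 = 10, t_2 = 3, t_3 = 5, t_4 = 13, t_5 = 0, t_6 = 8.
The sequence repeats with period 6.

6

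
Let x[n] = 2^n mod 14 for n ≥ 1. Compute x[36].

8

x[1] = 2; x[2] = 4; x[3] = 8; x[4] = 2.
The sequence repeats with period 3.
(36 - 1) mod 3 = 2, so x[36] = x[3] = 8.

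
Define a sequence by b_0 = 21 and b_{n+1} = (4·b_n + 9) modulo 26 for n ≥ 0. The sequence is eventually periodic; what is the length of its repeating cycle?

6

Listing terms: b_0 = 21, b_1 = 15, b_2 = 17, b_3 = 25, b_4 = 5, b_5 = 3, b_6 = 21.
Since b_6 = b_0 = 21, the sequence is periodic with period 6.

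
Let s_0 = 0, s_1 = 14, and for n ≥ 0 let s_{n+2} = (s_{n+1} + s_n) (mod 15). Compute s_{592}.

6

Computing terms: s_0 = 0,  s_1 = 14,  s_2 = 14,  s_3 = 13,  s_4 = 12,  s_5 = 10,  s_6 = 7,  s_7 = 2,  s_8 = 9,  s_9 = 11,  s_{10} = 5,  s_{11} = 1,  s_{12} = 6,  s_{13} = 7,  s_{14} = 13,  s_{15} = 5,  s_{16} = 3,  s_{17} = 8,  s_{18} = 11,  s_{19} = 4,  s_{20} = 0,  s_{21} = 4,  s_{22} = 4,  s_{23} = 8,  s_{24} = 12,  s_{25} = 5,  s_{26} = 2,  s_{27} = 7,  s_{28} = 9,  s_{29} = 1,  s_{30} = 10,  s_{31} = 11,  s_{32} = 6,  s_{33} = 2,  s_{34} = 8,  s_{35} = 10,  s_{36} = 3,  s_{37} = 13,  s_{38} = 1,  s_{39} = 14,  s_{40} = 0,  s_{41} = 14.
The sequence repeats with period 40.
(592 - 0) mod 40 = 32, so s_{592} = s_{32} = 6.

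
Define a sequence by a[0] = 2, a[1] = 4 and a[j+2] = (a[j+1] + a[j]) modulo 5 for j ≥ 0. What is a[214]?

4

Listing terms: a[0] = 2,  a[1] = 4,  a[2] = 1,  a[3] = 0,  a[4] = 1,  a[5] = 1,  a[6] = 2,  a[7] = 3,  a[8] = 0,  a[9] = 3,  a[10] = 3,  a[11] = 1,  a[12] = 4,  a[13] = 0,  a[14] = 4,  a[15] = 4,  a[16] = 3,  a[17] = 2,  a[18] = 0,  a[19] = 2,  a[20] = 2,  a[21] = 4.
The sequence repeats with period 20.
(214 - 0) mod 20 = 14, so a[214] = a[14] = 4.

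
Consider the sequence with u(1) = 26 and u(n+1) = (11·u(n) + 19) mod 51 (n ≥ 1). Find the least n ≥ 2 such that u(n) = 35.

Listing terms: u(1) = 26,  u(2) = 50,  u(3) = 8,  u(4) = 5,  u(5) = 23,  u(6) = 17,  u(7) = 2,  u(8) = 41,  u(9) = 11,  u(10) = 38,  u(11) = 29,  u(12) = 32,  u(13) = 14,  u(14) = 20,  u(15) = 35,  u(16) = 47,  u(17) = 26.
The sequence repeats with period 16.
The value 35 first appears (with n ≥ 2) at u(15).

15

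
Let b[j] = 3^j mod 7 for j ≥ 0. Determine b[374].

Listing terms: b[0] = 1,  b[1] = 3,  b[2] = 2,  b[3] = 6,  b[4] = 4,  b[5] = 5,  b[6] = 1.
Since b[6] = b[0] = 1, the sequence is periodic with period 6.
So b[374] = b[0 + ((374-0) mod 6)] = b[2] = 2.

2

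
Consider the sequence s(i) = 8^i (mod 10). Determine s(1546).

4

We have s(0) = 1, s(1) = 8, s(2) = 4, s(3) = 2, s(4) = 6, s(5) = 8.
Since s(5) = s(1) = 8, the sequence is eventually periodic: after a pre-period of length 1 it cycles with period 4.
For i ≥ 1, s(i) depends only on (i - 1) mod 4. (1546 - 1) mod 4 = 1, so s(1546) = s(2) = 4.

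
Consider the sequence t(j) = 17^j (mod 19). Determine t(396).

Computing terms: t(0) = 1; t(1) = 17; t(2) = 4; t(3) = 11; t(4) = 16; t(5) = 6; t(6) = 7; t(7) = 5; t(8) = 9; t(9) = 1.
Since t(9) = t(0) = 1, the sequence is periodic with period 9.
So t(396) = t(0 + ((396-0) mod 9)) = t(0) = 1.

1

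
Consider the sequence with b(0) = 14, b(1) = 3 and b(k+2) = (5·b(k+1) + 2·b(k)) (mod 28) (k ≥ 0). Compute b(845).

Listing terms: b(0) = 14; b(1) = 3; b(2) = 15; b(3) = 25; b(4) = 15; b(5) = 13; b(6) = 11; b(7) = 25; b(8) = 7; b(9) = 1; b(10) = 19; b(11) = 13; b(12) = 19; b(13) = 9; b(14) = 27; b(15) = 13; b(16) = 7; b(17) = 5; b(18) = 11; b(19) = 9; b(20) = 11; b(21) = 17; b(22) = 23; b(23) = 9; b(24) = 7; b(25) = 25; b(26) = 27; b(27) = 17; b(28) = 27; b(29) = 1; b(30) = 3; b(31) = 17; b(32) = 7; b(33) = 13; b(34) = 23; b(35) = 1; b(36) = 23; b(37) = 5; b(38) = 15; b(39) = 1; b(40) = 7; b(41) = 9; b(42) = 3; b(43) = 5; b(44) = 3; b(45) = 25; b(46) = 19; b(47) = 5; b(48) = 7; b(49) = 17; b(50) = 15; b(51) = 25.
Since (b(50), b(51)) = (b(2), b(3)) = (15, 25) (two consecutive terms determine the rest), the sequence is eventually periodic: after a pre-period of length 2 it cycles with period 48.
For k ≥ 2, b(k) depends only on (k - 2) mod 48. (845 - 2) mod 48 = 27, so b(845) = b(29) = 1.

1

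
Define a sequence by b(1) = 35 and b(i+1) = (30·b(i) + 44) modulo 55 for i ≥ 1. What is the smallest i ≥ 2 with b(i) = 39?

7

We have b(1) = 35, b(2) = 49, b(3) = 29, b(4) = 34, b(5) = 19, b(6) = 9, b(7) = 39, b(8) = 4, b(9) = 54, b(10) = 14, b(11) = 24, b(12) = 49.
Since b(12) = b(2) = 49, the sequence is eventually periodic: after a pre-period of length 1 it cycles with period 10.
The value 39 first appears (with i ≥ 2) at b(7).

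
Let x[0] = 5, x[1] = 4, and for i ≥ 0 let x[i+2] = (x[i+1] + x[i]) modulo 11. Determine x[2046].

2

x[0] = 5; x[1] = 4; x[2] = 9; x[3] = 2; x[4] = 0; x[5] = 2; x[6] = 2; x[7] = 4; x[8] = 6; x[9] = 10; x[10] = 5; x[11] = 4.
Since (x[10], x[11]) = (x[0], x[1]) = (5, 4) (two consecutive terms determine the rest), the sequence is periodic with period 10.
So x[2046] = x[0 + ((2046-0) mod 10)] = x[6] = 2.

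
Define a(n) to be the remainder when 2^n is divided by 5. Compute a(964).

We have a(0) = 1; a(1) = 2; a(2) = 4; a(3) = 3; a(4) = 1.
The sequence repeats with period 4.
(964 - 0) mod 4 = 0, so a(964) = a(0) = 1.

1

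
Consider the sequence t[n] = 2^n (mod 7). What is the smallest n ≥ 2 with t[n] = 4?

We have t[1] = 2, t[2] = 4, t[3] = 1, t[4] = 2.
The sequence repeats with period 3.
The value 4 first appears (with n ≥ 2) at t[2].

2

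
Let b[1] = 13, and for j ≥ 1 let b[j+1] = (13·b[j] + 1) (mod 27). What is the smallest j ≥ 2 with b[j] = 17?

b[1] = 13,  b[2] = 8,  b[3] = 24,  b[4] = 16,  b[5] = 20,  b[6] = 18,  b[7] = 19,  b[8] = 5,  b[9] = 12,  b[10] = 22,  b[11] = 17,  b[12] = 6,  b[13] = 25,  b[14] = 2,  b[15] = 0,  b[16] = 1,  b[17] = 14,  b[18] = 21,  b[19] = 4,  b[20] = 26,  b[21] = 15,  b[22] = 7,  b[23] = 11,  b[24] = 9,  b[25] = 10,  b[26] = 23,  b[27] = 3,  b[28] = 13.
Since b[28] = b[1] = 13, the sequence is periodic with period 27.
The value 17 first appears (with j ≥ 2) at b[11].

11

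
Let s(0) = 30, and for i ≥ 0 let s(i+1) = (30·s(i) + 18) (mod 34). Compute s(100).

30

Computing terms: s(0) = 30,  s(1) = 0,  s(2) = 18,  s(3) = 14,  s(4) = 30.
Since s(4) = s(0) = 30, the sequence is periodic with period 4.
(100 - 0) mod 4 = 0, so s(100) = s(0) = 30.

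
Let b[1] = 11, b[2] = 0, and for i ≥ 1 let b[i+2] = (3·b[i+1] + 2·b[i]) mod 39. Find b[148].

27

Listing terms: b[1] = 11; b[2] = 0; b[3] = 22; b[4] = 27; b[5] = 8; b[6] = 0; b[7] = 16; b[8] = 9; b[9] = 20; b[10] = 0; b[11] = 1; b[12] = 3; b[13] = 11; b[14] = 0.
The sequence repeats with period 12.
(148 - 1) mod 12 = 3, so b[148] = b[4] = 27.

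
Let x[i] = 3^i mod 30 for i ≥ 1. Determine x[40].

We have x[1] = 3; x[2] = 9; x[3] = 27; x[4] = 21; x[5] = 3.
Since x[5] = x[1] = 3, the sequence is periodic with period 4.
So x[40] = x[1 + ((40-1) mod 4)] = x[4] = 21.

21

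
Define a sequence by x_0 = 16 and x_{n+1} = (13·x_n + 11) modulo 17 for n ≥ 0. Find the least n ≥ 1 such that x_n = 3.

3

x_0 = 16, x_1 = 15, x_2 = 2, x_3 = 3, x_4 = 16.
Since x_4 = x_0 = 16, the sequence is periodic with period 4.
The value 3 first appears (with n ≥ 1) at x_3.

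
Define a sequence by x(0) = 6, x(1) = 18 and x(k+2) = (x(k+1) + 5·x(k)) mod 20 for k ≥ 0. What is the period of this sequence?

Listing terms: x(0) = 6,  x(1) = 18,  x(2) = 8,  x(3) = 18,  x(4) = 18,  x(5) = 8.
Since (x(4), x(5)) = (x(1), x(2)) = (18, 8) (two consecutive terms determine the rest), the sequence is eventually periodic: after a pre-period of length 1 it cycles with period 3.

3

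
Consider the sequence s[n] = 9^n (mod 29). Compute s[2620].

23

s[0] = 1; s[1] = 9; s[2] = 23; s[3] = 4; s[4] = 7; s[5] = 5; s[6] = 16; s[7] = 28; s[8] = 20; s[9] = 6; s[10] = 25; s[11] = 22; s[12] = 24; s[13] = 13; s[14] = 1.
Since s[14] = s[0] = 1, the sequence is periodic with period 14.
(2620 - 0) mod 14 = 2, so s[2620] = s[2] = 23.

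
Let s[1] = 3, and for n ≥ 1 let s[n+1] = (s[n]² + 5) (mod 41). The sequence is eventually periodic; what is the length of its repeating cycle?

Computing terms: s[1] = 3, s[2] = 14, s[3] = 37, s[4] = 21, s[5] = 36, s[6] = 30, s[7] = 3.
The sequence repeats with period 6.

6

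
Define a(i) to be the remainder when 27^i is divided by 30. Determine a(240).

21

Computing terms: a(1) = 27,  a(2) = 9,  a(3) = 3,  a(4) = 21,  a(5) = 27.
The sequence repeats with period 4.
(240 - 1) mod 4 = 3, so a(240) = a(4) = 21.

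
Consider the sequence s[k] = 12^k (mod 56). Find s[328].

Computing terms: s[0] = 1, s[1] = 12, s[2] = 32, s[3] = 48, s[4] = 16, s[5] = 24, s[6] = 8, s[7] = 40, s[8] = 32.
Since s[8] = s[2] = 32, the sequence is eventually periodic: after a pre-period of length 2 it cycles with period 6.
For k ≥ 2, s[k] depends only on (k - 2) mod 6. (328 - 2) mod 6 = 2, so s[328] = s[4] = 16.

16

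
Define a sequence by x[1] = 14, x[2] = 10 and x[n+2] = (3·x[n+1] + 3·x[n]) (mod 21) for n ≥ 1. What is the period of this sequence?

Computing terms: x[1] = 14; x[2] = 10; x[3] = 9; x[4] = 15; x[5] = 9; x[6] = 9; x[7] = 12; x[8] = 0; x[9] = 15; x[10] = 3; x[11] = 12; x[12] = 3; x[13] = 3; x[14] = 18; x[15] = 0; x[16] = 12; x[17] = 15; x[18] = 18; x[19] = 15; x[20] = 15; x[21] = 6; x[22] = 0; x[23] = 18; x[24] = 12; x[25] = 6; x[26] = 12; x[27] = 12; x[28] = 9; x[29] = 0; x[30] = 6; x[31] = 18; x[32] = 9; x[33] = 18; x[34] = 18; x[35] = 3; x[36] = 0; x[37] = 9; x[38] = 6; x[39] = 3; x[40] = 6; x[41] = 6; x[42] = 15; x[43] = 0; x[44] = 3; x[45] = 9; x[46] = 15.
Since (x[45], x[46]) = (x[3], x[4]) = (9, 15) (two consecutive terms determine the rest), the sequence is eventually periodic: after a pre-period of length 2 it cycles with period 42.

42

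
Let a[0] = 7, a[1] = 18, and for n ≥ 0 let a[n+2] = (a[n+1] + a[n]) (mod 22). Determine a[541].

18

We have a[0] = 7; a[1] = 18; a[2] = 3; a[3] = 21; a[4] = 2; a[5] = 1; a[6] = 3; a[7] = 4; a[8] = 7; a[9] = 11; a[10] = 18; a[11] = 7; a[12] = 3; a[13] = 10; a[14] = 13; a[15] = 1; a[16] = 14; a[17] = 15; a[18] = 7; a[19] = 0; a[20] = 7; a[21] = 7; a[22] = 14; a[23] = 21; a[24] = 13; a[25] = 12; a[26] = 3; a[27] = 15; a[28] = 18; a[29] = 11; a[30] = 7; a[31] = 18.
Since (a[30], a[31]) = (a[0], a[1]) = (7, 18) (two consecutive terms determine the rest), the sequence is periodic with period 30.
So a[541] = a[0 + ((541-0) mod 30)] = a[1] = 18.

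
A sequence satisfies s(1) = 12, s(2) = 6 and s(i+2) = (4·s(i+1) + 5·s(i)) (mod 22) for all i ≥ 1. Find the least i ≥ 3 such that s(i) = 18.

3

Computing terms: s(1) = 12; s(2) = 6; s(3) = 18; s(4) = 14; s(5) = 14; s(6) = 16; s(7) = 2; s(8) = 0; s(9) = 10; s(10) = 18; s(11) = 12; s(12) = 6.
The sequence repeats with period 10.
The value 18 first appears (with i ≥ 3) at s(3).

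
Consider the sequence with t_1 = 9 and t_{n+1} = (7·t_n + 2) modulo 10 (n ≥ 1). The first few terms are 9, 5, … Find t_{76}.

1

Listing terms: t_1 = 9,  t_2 = 5,  t_3 = 7,  t_4 = 1,  t_5 = 9.
The sequence repeats with period 4.
(76 - 1) mod 4 = 3, so t_{76} = t_4 = 1.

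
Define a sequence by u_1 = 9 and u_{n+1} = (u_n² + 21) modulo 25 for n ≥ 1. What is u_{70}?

u_1 = 9,  u_2 = 2,  u_3 = 0,  u_4 = 21,  u_5 = 12,  u_6 = 15,  u_7 = 21.
Since u_7 = u_4 = 21, the sequence is eventually periodic: after a pre-period of length 3 it cycles with period 3.
For n ≥ 4, u_n depends only on (n - 4) mod 3. (70 - 4) mod 3 = 0, so u_{70} = u_4 = 21.

21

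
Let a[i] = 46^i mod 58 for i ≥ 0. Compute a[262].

We have a[0] = 1,  a[1] = 46,  a[2] = 28,  a[3] = 12,  a[4] = 30,  a[5] = 46.
Since a[5] = a[1] = 46, the sequence is eventually periodic: after a pre-period of length 1 it cycles with period 4.
For i ≥ 1, a[i] depends only on (i - 1) mod 4. (262 - 1) mod 4 = 1, so a[262] = a[2] = 28.

28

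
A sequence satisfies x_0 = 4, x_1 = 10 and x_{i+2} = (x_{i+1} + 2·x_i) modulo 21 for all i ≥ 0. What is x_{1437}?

17

Listing terms: x_0 = 4,  x_1 = 10,  x_2 = 18,  x_3 = 17,  x_4 = 11,  x_5 = 3,  x_6 = 4,  x_7 = 10.
Since (x_6, x_7) = (x_0, x_1) = (4, 10) (two consecutive terms determine the rest), the sequence is periodic with period 6.
So x_{1437} = x_{0 + ((1437-0) mod 6)} = x_3 = 17.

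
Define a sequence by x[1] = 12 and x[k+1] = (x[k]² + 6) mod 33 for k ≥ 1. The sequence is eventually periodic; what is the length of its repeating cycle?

Computing terms: x[1] = 12, x[2] = 18, x[3] = 0, x[4] = 6, x[5] = 9, x[6] = 21, x[7] = 18.
Since x[7] = x[2] = 18, the sequence is eventually periodic: after a pre-period of length 1 it cycles with period 5.

5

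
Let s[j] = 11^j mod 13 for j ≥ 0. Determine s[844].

3

Computing terms: s[0] = 1; s[1] = 11; s[2] = 4; s[3] = 5; s[4] = 3; s[5] = 7; s[6] = 12; s[7] = 2; s[8] = 9; s[9] = 8; s[10] = 10; s[11] = 6; s[12] = 1.
Since s[12] = s[0] = 1, the sequence is periodic with period 12.
So s[844] = s[0 + ((844-0) mod 12)] = s[4] = 3.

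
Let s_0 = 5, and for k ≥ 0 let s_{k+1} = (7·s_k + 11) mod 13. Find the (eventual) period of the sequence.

12

We have s_0 = 5, s_1 = 7, s_2 = 8, s_3 = 2, s_4 = 12, s_5 = 4, s_6 = 0, s_7 = 11, s_8 = 10, s_9 = 3, s_{10} = 6, s_{11} = 1, s_{12} = 5.
Since s_{12} = s_0 = 5, the sequence is periodic with period 12.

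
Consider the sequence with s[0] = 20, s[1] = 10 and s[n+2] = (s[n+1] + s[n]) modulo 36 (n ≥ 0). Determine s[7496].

2

We have s[0] = 20; s[1] = 10; s[2] = 30; s[3] = 4; s[4] = 34; s[5] = 2; s[6] = 0; s[7] = 2; s[8] = 2; s[9] = 4; s[10] = 6; s[11] = 10; s[12] = 16; s[13] = 26; s[14] = 6; s[15] = 32; s[16] = 2; s[17] = 34; s[18] = 0; s[19] = 34; s[20] = 34; s[21] = 32; s[22] = 30; s[23] = 26; s[24] = 20; s[25] = 10.
Since (s[24], s[25]) = (s[0], s[1]) = (20, 10) (two consecutive terms determine the rest), the sequence is periodic with period 24.
So s[7496] = s[0 + ((7496-0) mod 24)] = s[8] = 2.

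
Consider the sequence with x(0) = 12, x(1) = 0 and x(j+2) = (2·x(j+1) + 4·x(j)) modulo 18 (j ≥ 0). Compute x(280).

We have x(0) = 12; x(1) = 0; x(2) = 12; x(3) = 6; x(4) = 6; x(5) = 0; x(6) = 6; x(7) = 12; x(8) = 12; x(9) = 0.
The sequence repeats with period 8.
(280 - 0) mod 8 = 0, so x(280) = x(0) = 12.

12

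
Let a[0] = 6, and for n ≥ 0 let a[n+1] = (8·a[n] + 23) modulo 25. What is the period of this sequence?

4

Listing terms: a[0] = 6; a[1] = 21; a[2] = 16; a[3] = 1; a[4] = 6.
Since a[4] = a[0] = 6, the sequence is periodic with period 4.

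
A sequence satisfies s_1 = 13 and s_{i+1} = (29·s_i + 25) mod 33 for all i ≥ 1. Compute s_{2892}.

6

s_1 = 13,  s_2 = 6,  s_3 = 1,  s_4 = 21,  s_5 = 7,  s_6 = 30,  s_7 = 4,  s_8 = 9,  s_9 = 22,  s_{10} = 3,  s_{11} = 13.
Since s_{11} = s_1 = 13, the sequence is periodic with period 10.
(2892 - 1) mod 10 = 1, so s_{2892} = s_2 = 6.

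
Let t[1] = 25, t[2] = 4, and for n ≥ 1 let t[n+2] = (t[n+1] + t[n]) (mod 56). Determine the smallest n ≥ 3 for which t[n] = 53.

t[1] = 25; t[2] = 4; t[3] = 29; t[4] = 33; t[5] = 6; t[6] = 39; t[7] = 45; t[8] = 28; t[9] = 17; t[10] = 45; t[11] = 6; t[12] = 51; t[13] = 1; t[14] = 52; t[15] = 53; t[16] = 49; t[17] = 46; t[18] = 39; t[19] = 29; t[20] = 12; t[21] = 41; t[22] = 53; t[23] = 38; t[24] = 35; t[25] = 17; t[26] = 52; t[27] = 13; t[28] = 9; t[29] = 22; t[30] = 31; t[31] = 53; t[32] = 28; t[33] = 25; t[34] = 53; t[35] = 22; t[36] = 19; t[37] = 41; t[38] = 4; t[39] = 45; t[40] = 49; t[41] = 38; t[42] = 31; t[43] = 13; t[44] = 44; t[45] = 1; t[46] = 45; t[47] = 46; t[48] = 35; t[49] = 25; t[50] = 4.
Since (t[49], t[50]) = (t[1], t[2]) = (25, 4) (two consecutive terms determine the rest), the sequence is periodic with period 48.
The value 53 first appears (with n ≥ 3) at t[15].

15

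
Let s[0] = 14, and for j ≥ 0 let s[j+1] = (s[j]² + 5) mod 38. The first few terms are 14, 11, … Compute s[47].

We have s[0] = 14, s[1] = 11, s[2] = 12, s[3] = 35, s[4] = 14.
Since s[4] = s[0] = 14, the sequence is periodic with period 4.
So s[47] = s[0 + ((47-0) mod 4)] = s[3] = 35.

35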